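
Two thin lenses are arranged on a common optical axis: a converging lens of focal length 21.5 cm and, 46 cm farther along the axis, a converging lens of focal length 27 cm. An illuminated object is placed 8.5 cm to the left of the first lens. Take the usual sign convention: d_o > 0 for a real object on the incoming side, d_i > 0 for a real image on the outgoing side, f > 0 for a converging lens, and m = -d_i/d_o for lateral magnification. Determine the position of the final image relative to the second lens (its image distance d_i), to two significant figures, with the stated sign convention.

First lens: d_i1 = 1/(1/21.5 - 1/8.5) = -14.058 cm.
The intermediate image is virtual, 14.058 cm to the left of lens 1, so d_o2 = L - d_i1 = 46 - (-14.058) = 60.058 cm.
Second lens: d_i2 = 1/(1/27 - 1/(60.058)) = 49.052 cm.

49 cm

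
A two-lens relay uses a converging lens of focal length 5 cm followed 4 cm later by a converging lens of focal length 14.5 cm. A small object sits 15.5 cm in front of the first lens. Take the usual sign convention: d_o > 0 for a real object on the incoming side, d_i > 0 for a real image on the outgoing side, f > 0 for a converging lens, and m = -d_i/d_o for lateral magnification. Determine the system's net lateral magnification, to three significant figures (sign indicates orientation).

Lens 1: 1/d_i1 = 1/f_1 - 1/d_o1 = 1/5 - 1/15.5 = 0.13548 cm^-1, so d_i1 = 7.381 cm.
m_1 = -(7.381)/15.5 = -0.4762.
Since 7.381 cm > 4 cm, the first image lies past the second lens and serves as a virtual object: d_o2 = L - d_i1 = -3.381 cm.
Lens 2: 1/d_i2 = 1/f_2 - 1/d_o2 = 1/14.5 - 1/(-3.381) = 0.36474 cm^-1, so d_i2 = 2.742 cm.
m_2 = -(2.742)/(-3.381) = 0.8109.
The system's lateral magnification is m_1 m_2 = (-0.4762)(0.8109) = -0.3862.

-0.386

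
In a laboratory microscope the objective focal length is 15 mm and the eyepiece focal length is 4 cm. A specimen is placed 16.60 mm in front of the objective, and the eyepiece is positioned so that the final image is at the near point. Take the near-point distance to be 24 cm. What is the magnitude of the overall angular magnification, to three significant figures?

Convert to cm: f_obj = 15 mm = 1.5 cm; d_o = 16.60 mm = 1.66 cm.
Objective: 1/d_i = 1/f_obj - 1/d_o = 1/1.5 - 1/1.66 = 0.06426 cm^-1, so d_i = 15.563 cm.
m_obj = -d_i/d_o = -15.563/1.66 = -9.375.
Eyepiece angular magnification (image at near point): M_eye = 1 + D/f_e = 1 + 24/4 = 7.000.
Overall M = m_obj x M_eye = (-9.375)(7.000) = -65.63.
|M| = 65.63.

65.6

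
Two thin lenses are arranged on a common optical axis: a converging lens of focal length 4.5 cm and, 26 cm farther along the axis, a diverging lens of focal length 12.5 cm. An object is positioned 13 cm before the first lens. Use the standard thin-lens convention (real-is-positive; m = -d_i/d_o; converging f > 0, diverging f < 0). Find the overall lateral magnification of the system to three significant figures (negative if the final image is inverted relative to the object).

-0.209

Lens 1: 1/d_i1 = 1/f_1 - 1/d_o1 = 1/4.5 - 1/13 = 0.14530 cm^-1, so d_i1 = 6.882 cm.
m_1 = -(6.882)/13 = -0.5294.
That image sits 19.118 cm in front of the second lens, so d_o2 = 19.118 cm.
Lens 2: 1/d_i2 = 1/f_2 - 1/d_o2 = 1/(-12.5) - 1/(19.118) = -0.13231 cm^-1, so d_i2 = -7.558 cm.
m_2 = -(-7.558)/(19.118) = 0.3953.
The system's lateral magnification is m_1 m_2 = (-0.5294)(0.3953) = -0.2093.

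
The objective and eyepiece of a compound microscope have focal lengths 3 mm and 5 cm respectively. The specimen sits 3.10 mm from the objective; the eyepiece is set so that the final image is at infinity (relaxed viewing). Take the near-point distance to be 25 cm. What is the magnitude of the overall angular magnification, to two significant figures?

150

Convert to cm: f_obj = 3 mm = 0.3 cm; d_o = 3.10 mm = 0.31 cm.
Objective: 1/d_i = 1/f_obj - 1/d_o = 1/0.3 - 1/0.31 = 0.10753 cm^-1, so d_i = 9.300 cm.
m_obj = -d_i/d_o = -9.300/0.31 = -30.000.
Eyepiece angular magnification (image at infinity): M_eye = D/f_e = 25/5 = 5.000.
Overall M = m_obj x M_eye = (-30.000)(5.000) = -150.00.
|M| = 150.00.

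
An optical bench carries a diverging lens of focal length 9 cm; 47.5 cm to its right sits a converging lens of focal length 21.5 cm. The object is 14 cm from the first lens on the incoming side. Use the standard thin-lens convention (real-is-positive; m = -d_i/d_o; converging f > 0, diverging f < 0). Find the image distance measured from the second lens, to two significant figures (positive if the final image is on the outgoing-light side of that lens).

Lens 1: 1/d_i1 = 1/f_1 - 1/d_o1 = 1/(-9) - 1/14 = -0.18254 cm^-1, so d_i1 = -5.478 cm.
The intermediate image is virtual, 5.478 cm to the left of lens 1, so d_o2 = L - d_i1 = 47.5 - (-5.478) = 52.978 cm.
Lens 2: 1/d_i2 = 1/f_2 - 1/d_o2 = 1/21.5 - 1/(52.978) = 0.02764 cm^-1, so d_i2 = 36.185 cm.

36 cm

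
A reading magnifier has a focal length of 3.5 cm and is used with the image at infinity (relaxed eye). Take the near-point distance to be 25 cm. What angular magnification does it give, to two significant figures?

M = D/f = 25/3.5 = 7.143.

7.1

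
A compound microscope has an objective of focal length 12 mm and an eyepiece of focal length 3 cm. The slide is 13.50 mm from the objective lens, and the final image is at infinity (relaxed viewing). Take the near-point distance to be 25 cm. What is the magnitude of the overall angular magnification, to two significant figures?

67

Convert to cm: f_obj = 12 mm = 1.2 cm; d_o = 13.50 mm = 1.35 cm.
Objective: 1/d_i = 1/f_obj - 1/d_o = 1/1.2 - 1/1.35 = 0.09259 cm^-1, so d_i = 10.800 cm.
m_obj = -d_i/d_o = -10.800/1.35 = -8.000.
Eyepiece angular magnification (image at infinity): M_eye = D/f_e = 25/3 = 8.333.
Overall M = m_obj x M_eye = (-8.000)(8.333) = -66.67.
|M| = 66.67.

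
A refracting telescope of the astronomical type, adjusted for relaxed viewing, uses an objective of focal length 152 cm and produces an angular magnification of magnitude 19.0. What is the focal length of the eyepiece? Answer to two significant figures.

8.0 cm

|M| = f_obj/f_eye, so f_eye = f_obj/|M| = 152/19.0 = 8.000 cm.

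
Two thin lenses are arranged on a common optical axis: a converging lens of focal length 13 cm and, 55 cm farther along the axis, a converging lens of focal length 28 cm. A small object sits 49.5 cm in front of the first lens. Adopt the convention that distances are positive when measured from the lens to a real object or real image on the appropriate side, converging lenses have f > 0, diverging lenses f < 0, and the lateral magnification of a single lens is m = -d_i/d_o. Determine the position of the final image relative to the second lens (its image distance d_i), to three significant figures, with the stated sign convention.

112 cm

Lens 1: 1/d_i1 = 1/f_1 - 1/d_o1 = 1/13 - 1/49.5 = 0.05672 cm^-1, so d_i1 = 17.630 cm.
The intermediate image is 17.630 cm to the right of lens 1, so d_o2 = L - d_i1 = 55 - 17.630 = 37.370 cm.
Lens 2: 1/d_i2 = 1/f_2 - 1/d_o2 = 1/28 - 1/(37.370) = 0.00895 cm^-1, so d_i2 = 111.673 cm.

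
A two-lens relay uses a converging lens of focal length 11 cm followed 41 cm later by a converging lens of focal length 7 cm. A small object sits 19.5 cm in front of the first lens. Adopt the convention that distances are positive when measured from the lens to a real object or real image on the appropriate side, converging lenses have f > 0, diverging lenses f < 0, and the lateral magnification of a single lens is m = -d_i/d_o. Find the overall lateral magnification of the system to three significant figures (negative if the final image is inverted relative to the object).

1.03

Applying the thin-lens equation to the first lens, 1/11 = 1/19.5 + 1/d_i1, which gives d_i1 = 25.235 cm.
Its lateral magnification is m_1 = -d_i1/d_o1 = -(25.235)/19.5 = -1.2941.
Object distance for lens 2: d_o2 = 41 - 25.235 = 15.765 cm.
Applying the thin-lens equation again with f_2 = 7 cm and d_o2 = 15.765 cm gives d_i2 = 12.591 cm.
m_2 = -(12.591)/(15.765) = -0.7987.
The system's lateral magnification is m_1 m_2 = (-1.2941)(-0.7987) = 1.0336.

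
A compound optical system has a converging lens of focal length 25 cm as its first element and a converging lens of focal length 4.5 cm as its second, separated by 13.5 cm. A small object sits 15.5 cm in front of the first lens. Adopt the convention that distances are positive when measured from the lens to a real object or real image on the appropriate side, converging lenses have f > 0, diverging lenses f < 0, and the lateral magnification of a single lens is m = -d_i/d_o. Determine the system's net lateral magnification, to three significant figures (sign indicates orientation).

First lens: d_i1 = 1/(1/25 - 1/15.5) = -40.789 cm.
m_1 = -(-40.789)/15.5 = 2.6316.
The intermediate image is virtual, 40.789 cm to the left of lens 1, so d_o2 = L - d_i1 = 13.5 - (-40.789) = 54.289 cm.
Second lens: d_i2 = 1/(1/4.5 - 1/(54.289)) = 4.907 cm.
m_2 = -(4.907)/(54.289) = -0.0904.
Total m = m_1 x m_2 = (2.6316)(-0.0904) = -0.2378.

-0.238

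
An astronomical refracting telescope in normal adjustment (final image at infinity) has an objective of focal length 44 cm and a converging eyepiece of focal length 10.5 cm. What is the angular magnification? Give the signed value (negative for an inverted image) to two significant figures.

-4.2

M = -f_obj/f_eye = -44/(10.5) = -4.190.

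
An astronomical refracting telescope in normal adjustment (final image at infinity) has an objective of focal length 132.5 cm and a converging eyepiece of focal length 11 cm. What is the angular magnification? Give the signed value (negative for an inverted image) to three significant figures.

-12.0

M = -f_obj/f_eye = -132.5/(11) = -12.045.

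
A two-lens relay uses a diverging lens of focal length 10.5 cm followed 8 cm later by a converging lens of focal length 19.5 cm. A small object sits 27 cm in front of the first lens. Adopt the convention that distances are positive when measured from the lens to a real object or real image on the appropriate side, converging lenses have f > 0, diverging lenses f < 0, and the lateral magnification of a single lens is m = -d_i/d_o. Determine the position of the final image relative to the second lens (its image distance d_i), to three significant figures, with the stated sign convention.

-77.0 cm

Applying the thin-lens equation to the first lens, 1/(-10.5) = 1/27 + 1/d_i1, which gives d_i1 = -7.560 cm.
The intermediate image is virtual, 7.560 cm to the left of lens 1, so d_o2 = L - d_i1 = 8 - (-7.560) = 15.560 cm.
Applying the thin-lens equation again with f_2 = 19.5 cm and d_o2 = 15.560 cm gives d_i2 = -77.010 cm.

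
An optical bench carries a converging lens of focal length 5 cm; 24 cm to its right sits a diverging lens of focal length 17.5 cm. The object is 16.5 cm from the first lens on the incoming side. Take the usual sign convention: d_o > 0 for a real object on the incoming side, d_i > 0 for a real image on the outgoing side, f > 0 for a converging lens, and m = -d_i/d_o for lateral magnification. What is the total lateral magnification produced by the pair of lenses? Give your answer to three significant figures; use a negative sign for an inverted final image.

-0.222

Lens 1: 1/d_i1 = 1/f_1 - 1/d_o1 = 1/5 - 1/16.5 = 0.13939 cm^-1, so d_i1 = 7.174 cm.
m_1 = -(7.174)/16.5 = -0.4348.
Object distance for lens 2: d_o2 = 24 - 7.174 = 16.826 cm.
Lens 2: 1/d_i2 = 1/f_2 - 1/d_o2 = 1/(-17.5) - 1/(16.826) = -0.11657 cm^-1, so d_i2 = -8.578 cm.
m_2 = -(-8.578)/(16.826) = 0.5098.
The system's lateral magnification is m_1 m_2 = (-0.4348)(0.5098) = -0.2217.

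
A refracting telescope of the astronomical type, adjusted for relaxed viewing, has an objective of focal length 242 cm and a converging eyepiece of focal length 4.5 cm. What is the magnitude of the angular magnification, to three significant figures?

|M| = f_obj/|f_eye| = 242/4.5 = 53.778.

53.8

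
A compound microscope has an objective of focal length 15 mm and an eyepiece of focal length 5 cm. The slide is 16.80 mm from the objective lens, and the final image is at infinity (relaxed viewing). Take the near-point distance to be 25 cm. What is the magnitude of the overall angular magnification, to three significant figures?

41.7

Convert to cm: f_obj = 15 mm = 1.5 cm; d_o = 16.80 mm = 1.68 cm.
Objective: 1/d_i = 1/f_obj - 1/d_o = 1/1.5 - 1/1.68 = 0.07143 cm^-1, so d_i = 14.000 cm.
m_obj = -d_i/d_o = -14.000/1.68 = -8.333.
Eyepiece angular magnification (image at infinity): M_eye = D/f_e = 25/5 = 5.000.
Overall M = m_obj x M_eye = (-8.333)(5.000) = -41.67.
|M| = 41.67.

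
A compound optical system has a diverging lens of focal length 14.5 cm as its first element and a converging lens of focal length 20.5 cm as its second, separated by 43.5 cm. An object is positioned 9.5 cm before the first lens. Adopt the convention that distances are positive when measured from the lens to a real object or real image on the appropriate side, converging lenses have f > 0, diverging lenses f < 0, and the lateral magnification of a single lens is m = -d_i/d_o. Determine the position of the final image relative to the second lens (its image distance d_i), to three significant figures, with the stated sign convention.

First lens: d_i1 = 1/(1/(-14.5) - 1/9.5) = -5.740 cm.
The intermediate image is virtual, 5.740 cm to the left of lens 1, so d_o2 = L - d_i1 = 43.5 - (-5.740) = 49.240 cm.
Second lens: d_i2 = 1/(1/20.5 - 1/(49.240)) = 35.123 cm.

35.1 cm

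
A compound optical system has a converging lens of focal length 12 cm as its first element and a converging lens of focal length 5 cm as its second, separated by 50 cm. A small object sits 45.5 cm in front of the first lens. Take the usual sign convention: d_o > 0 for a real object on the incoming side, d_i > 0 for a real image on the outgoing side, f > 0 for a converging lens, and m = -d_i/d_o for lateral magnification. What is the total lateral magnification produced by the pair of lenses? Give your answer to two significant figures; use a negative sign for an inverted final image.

0.062

First lens: d_i1 = 1/(1/12 - 1/45.5) = 16.299 cm.
m_1 = -(16.299)/45.5 = -0.3582.
The intermediate image is 16.299 cm to the right of lens 1, so d_o2 = L - d_i1 = 50 - 16.299 = 33.701 cm.
Second lens: d_i2 = 1/(1/5 - 1/(33.701)) = 5.871 cm.
m_2 = -(5.871)/(33.701) = -0.1742.
Overall magnification: m = m_1 m_2 = 0.0624.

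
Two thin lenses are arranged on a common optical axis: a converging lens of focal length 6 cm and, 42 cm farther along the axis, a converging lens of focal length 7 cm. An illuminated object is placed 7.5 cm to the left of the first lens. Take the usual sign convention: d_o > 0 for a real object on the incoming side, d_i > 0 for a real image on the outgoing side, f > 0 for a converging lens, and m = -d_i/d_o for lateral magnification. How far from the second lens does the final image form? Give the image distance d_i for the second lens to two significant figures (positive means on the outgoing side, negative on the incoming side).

Applying the thin-lens equation to the first lens, 1/6 = 1/7.5 + 1/d_i1, which gives d_i1 = 30.000 cm.
The intermediate image is 30.000 cm to the right of lens 1, so d_o2 = L - d_i1 = 42 - 30.000 = 12.000 cm.
Applying the thin-lens equation again with f_2 = 7 cm and d_o2 = 12.000 cm gives d_i2 = 16.800 cm.

17 cm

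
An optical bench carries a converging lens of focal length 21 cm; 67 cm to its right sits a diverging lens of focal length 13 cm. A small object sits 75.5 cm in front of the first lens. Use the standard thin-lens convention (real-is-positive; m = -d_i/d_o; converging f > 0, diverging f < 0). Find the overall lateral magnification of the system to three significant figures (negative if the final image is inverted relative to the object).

Lens 1: 1/d_i1 = 1/f_1 - 1/d_o1 = 1/21 - 1/75.5 = 0.03437 cm^-1, so d_i1 = 29.092 cm.
m_1 = -(29.092)/75.5 = -0.3853.
Object distance for lens 2: d_o2 = 67 - 29.092 = 37.908 cm.
Lens 2: 1/d_i2 = 1/f_2 - 1/d_o2 = 1/(-13) - 1/(37.908) = -0.10330 cm^-1, so d_i2 = -9.680 cm.
m_2 = -(-9.680)/(37.908) = 0.2554.
The system's lateral magnification is m_1 m_2 = (-0.3853)(0.2554) = -0.0984.

-0.0984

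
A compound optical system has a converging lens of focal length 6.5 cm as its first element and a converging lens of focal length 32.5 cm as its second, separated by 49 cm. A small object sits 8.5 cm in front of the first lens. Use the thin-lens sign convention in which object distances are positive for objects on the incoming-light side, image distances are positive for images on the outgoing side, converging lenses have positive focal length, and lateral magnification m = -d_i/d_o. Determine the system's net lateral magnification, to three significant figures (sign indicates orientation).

-9.49

Applying the thin-lens equation to the first lens, 1/6.5 = 1/8.5 + 1/d_i1, which gives d_i1 = 27.625 cm.
Its lateral magnification is m_1 = -d_i1/d_o1 = -(27.625)/8.5 = -3.2500.
Object distance for lens 2: d_o2 = 49 - 27.625 = 21.375 cm.
Applying the thin-lens equation again with f_2 = 32.5 cm and d_o2 = 21.375 cm gives d_i2 = -62.444 cm.
m_2 = -(-62.444)/(21.375) = 2.9213.
Total m = m_1 x m_2 = (-3.2500)(2.9213) = -9.4944.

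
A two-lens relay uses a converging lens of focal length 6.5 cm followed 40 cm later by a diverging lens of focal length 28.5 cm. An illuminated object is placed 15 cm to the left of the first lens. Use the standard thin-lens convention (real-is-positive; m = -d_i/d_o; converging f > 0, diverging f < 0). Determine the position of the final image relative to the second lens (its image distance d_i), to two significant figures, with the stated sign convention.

-14 cm

First lens: d_i1 = 1/(1/6.5 - 1/15) = 11.471 cm.
That image sits 28.529 cm in front of the second lens, so d_o2 = 28.529 cm.
Second lens: d_i2 = 1/(1/(-28.5) - 1/(28.529)) = -14.257 cm.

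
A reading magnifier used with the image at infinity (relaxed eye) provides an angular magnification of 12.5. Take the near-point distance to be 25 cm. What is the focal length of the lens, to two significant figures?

2.0 cm

For the image at infinity, M = D/f.
f = D/M = 25/12.5 = 2.000 cm.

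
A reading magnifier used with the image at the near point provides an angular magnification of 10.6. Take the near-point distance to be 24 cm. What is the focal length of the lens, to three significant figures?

For the image at the near point, M = 1 + D/f.
f = D/(M - 1) = 24/(10.6 - 1) = 2.500 cm.

2.50 cm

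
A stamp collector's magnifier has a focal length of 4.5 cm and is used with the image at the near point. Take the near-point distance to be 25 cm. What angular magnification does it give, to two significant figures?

M = 1 + D/f = 1 + 25/4.5 = 6.556.

6.6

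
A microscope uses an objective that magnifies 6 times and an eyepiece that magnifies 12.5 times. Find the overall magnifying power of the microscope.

The overall magnification of a compound microscope is the product of the objective and eyepiece magnifications:
M = M_obj x M_eye = 6 x 12.5 = 75.

75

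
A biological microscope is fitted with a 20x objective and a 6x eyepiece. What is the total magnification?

The overall magnification of a compound microscope is the product of the objective and eyepiece magnifications:
M = M_obj x M_eye = 20 x 6 = 120.

120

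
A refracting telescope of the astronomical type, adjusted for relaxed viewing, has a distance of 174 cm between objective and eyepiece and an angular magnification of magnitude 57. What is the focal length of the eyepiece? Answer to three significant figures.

3.00 cm

In normal adjustment the tube length equals f_obj + f_eye and |M| = f_obj/f_eye.
So f_obj = 57 f_eye and 57 f_eye + f_eye = 174 cm, giving f_eye = 174/58 = 3.000 cm and f_obj = 171.000 cm.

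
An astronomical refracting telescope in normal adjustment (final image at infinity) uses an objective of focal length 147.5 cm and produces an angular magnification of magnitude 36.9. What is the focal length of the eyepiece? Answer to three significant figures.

4.00 cm

|M| = f_obj/f_eye, so f_eye = f_obj/|M| = 147.5/36.9 = 3.997 cm.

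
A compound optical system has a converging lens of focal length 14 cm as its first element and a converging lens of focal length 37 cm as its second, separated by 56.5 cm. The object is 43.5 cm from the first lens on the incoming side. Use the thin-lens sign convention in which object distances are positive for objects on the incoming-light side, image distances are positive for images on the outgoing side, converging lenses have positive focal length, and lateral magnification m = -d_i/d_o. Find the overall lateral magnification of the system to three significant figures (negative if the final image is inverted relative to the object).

-15.3

First lens: d_i1 = 1/(1/14 - 1/43.5) = 20.644 cm.
m_1 = -(20.644)/43.5 = -0.4746.
That image sits 35.856 cm in front of the second lens, so d_o2 = 35.856 cm.
Second lens: d_i2 = 1/(1/37 - 1/(35.856)) = -1159.607 cm.
m_2 = -(-1159.607)/(35.856) = 32.3407.
The system's lateral magnification is m_1 m_2 = (-0.4746)(32.3407) = -15.3481.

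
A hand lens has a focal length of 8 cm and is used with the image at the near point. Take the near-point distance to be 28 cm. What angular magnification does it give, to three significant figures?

M = 1 + D/f = 1 + 28/8 = 4.500.

4.50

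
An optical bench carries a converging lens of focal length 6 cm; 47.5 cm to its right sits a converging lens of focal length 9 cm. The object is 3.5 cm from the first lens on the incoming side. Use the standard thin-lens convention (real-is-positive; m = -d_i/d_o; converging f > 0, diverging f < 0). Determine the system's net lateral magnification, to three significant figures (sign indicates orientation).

-0.461

First lens: d_i1 = 1/(1/6 - 1/3.5) = -8.400 cm.
m_1 = -(-8.400)/3.5 = 2.4000.
The intermediate image is virtual, 8.400 cm to the left of lens 1, so d_o2 = L - d_i1 = 47.5 - (-8.400) = 55.900 cm.
Second lens: d_i2 = 1/(1/9 - 1/(55.900)) = 10.727 cm.
m_2 = -(10.727)/(55.900) = -0.1919.
The system's lateral magnification is m_1 m_2 = (2.4000)(-0.1919) = -0.4606.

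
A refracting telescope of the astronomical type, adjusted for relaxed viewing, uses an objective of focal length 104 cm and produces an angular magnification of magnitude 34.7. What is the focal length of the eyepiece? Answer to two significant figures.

|M| = f_obj/f_eye, so f_eye = f_obj/|M| = 104/34.7 = 2.997 cm.

3.0 cm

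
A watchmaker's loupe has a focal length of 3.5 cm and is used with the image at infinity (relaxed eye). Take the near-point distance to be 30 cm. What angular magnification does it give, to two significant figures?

M = D/f = 30/3.5 = 8.571.

8.6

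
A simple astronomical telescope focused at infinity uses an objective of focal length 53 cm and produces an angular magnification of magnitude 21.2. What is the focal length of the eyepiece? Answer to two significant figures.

|M| = f_obj/f_eye, so f_eye = f_obj/|M| = 53/21.2 = 2.500 cm.

2.5 cm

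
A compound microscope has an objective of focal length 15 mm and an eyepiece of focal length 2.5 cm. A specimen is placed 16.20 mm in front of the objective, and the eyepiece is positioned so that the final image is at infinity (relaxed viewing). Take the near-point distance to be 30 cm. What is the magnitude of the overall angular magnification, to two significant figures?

Convert to cm: f_obj = 15 mm = 1.5 cm; d_o = 16.20 mm = 1.62 cm.
Objective: 1/d_i = 1/f_obj - 1/d_o = 1/1.5 - 1/1.62 = 0.04938 cm^-1, so d_i = 20.250 cm.
m_obj = -d_i/d_o = -20.250/1.62 = -12.500.
Eyepiece angular magnification (image at infinity): M_eye = D/f_e = 30/2.5 = 12.000.
Overall M = m_obj x M_eye = (-12.500)(12.000) = -150.00.
|M| = 150.00.

150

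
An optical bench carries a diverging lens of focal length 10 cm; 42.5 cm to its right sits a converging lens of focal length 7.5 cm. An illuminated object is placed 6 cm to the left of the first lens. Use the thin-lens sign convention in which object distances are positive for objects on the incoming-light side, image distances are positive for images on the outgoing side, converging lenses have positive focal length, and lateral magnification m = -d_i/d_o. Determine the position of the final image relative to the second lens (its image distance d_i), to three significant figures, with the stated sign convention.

Lens 1: 1/d_i1 = 1/f_1 - 1/d_o1 = 1/(-10) - 1/6 = -0.26667 cm^-1, so d_i1 = -3.750 cm.
With d_i1 < 0 the first image is virtual and lies on the object side; the object distance for lens 2 is d_o2 = 42.5 - (-3.750) = 46.250 cm.
Lens 2: 1/d_i2 = 1/f_2 - 1/d_o2 = 1/7.5 - 1/(46.250) = 0.11171 cm^-1, so d_i2 = 8.952 cm.

8.95 cm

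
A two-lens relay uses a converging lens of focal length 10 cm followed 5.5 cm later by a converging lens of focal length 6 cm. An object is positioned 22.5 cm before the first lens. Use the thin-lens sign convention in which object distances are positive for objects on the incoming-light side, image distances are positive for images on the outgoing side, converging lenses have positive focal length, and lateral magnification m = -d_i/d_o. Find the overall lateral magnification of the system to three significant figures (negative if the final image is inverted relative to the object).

-0.259

Applying the thin-lens equation to the first lens, 1/10 = 1/22.5 + 1/d_i1, which gives d_i1 = 18.000 cm.
Its lateral magnification is m_1 = -d_i1/d_o1 = -(18.000)/22.5 = -0.8000.
This image would form 18.000 cm past lens 1, i.e. 12.500 cm beyond lens 2, so it is a virtual object for lens 2: d_o2 = 5.5 - 18.000 = -12.500 cm.
Applying the thin-lens equation again with f_2 = 6 cm and d_o2 = -12.500 cm gives d_i2 = 4.054 cm.
m_2 = -(4.054)/(-12.500) = 0.3243.
Overall magnification: m = m_1 m_2 = -0.2595.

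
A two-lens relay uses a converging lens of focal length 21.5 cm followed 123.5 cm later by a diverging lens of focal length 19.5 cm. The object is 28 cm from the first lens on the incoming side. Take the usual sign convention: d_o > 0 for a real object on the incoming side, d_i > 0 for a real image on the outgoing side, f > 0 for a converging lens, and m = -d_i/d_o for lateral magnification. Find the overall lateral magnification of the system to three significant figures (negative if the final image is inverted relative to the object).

Lens 1: 1/d_i1 = 1/f_1 - 1/d_o1 = 1/21.5 - 1/28 = 0.01080 cm^-1, so d_i1 = 92.615 cm.
m_1 = -(92.615)/28 = -3.3077.
The intermediate image is 92.615 cm to the right of lens 1, so d_o2 = L - d_i1 = 123.5 - 92.615 = 30.885 cm.
Lens 2: 1/d_i2 = 1/f_2 - 1/d_o2 = 1/(-19.5) - 1/(30.885) = -0.08366 cm^-1, so d_i2 = -11.953 cm.
m_2 = -(-11.953)/(30.885) = 0.3870.
Total m = m_1 x m_2 = (-3.3077)(0.3870) = -1.2802.

-1.28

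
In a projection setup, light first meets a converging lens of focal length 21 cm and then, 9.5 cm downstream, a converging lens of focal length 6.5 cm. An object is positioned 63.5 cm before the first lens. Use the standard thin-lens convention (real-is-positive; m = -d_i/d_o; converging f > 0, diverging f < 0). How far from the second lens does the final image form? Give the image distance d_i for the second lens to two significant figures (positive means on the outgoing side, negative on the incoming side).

First lens: d_i1 = 1/(1/21 - 1/63.5) = 31.376 cm.
This image would form 31.376 cm past lens 1, i.e. 21.876 cm beyond lens 2, so it is a virtual object for lens 2: d_o2 = 9.5 - 31.376 = -21.876 cm.
Second lens: d_i2 = 1/(1/6.5 - 1/(-21.876)) = 5.011 cm.

5.0 cm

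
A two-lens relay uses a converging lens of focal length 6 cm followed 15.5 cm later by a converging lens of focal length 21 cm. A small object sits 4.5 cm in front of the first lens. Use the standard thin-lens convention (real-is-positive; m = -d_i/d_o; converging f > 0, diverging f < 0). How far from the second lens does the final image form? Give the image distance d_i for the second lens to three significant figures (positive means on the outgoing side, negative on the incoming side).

First lens: d_i1 = 1/(1/6 - 1/4.5) = -18.000 cm.
The intermediate image is virtual, 18.000 cm to the left of lens 1, so d_o2 = L - d_i1 = 15.5 - (-18.000) = 33.500 cm.
Second lens: d_i2 = 1/(1/21 - 1/(33.500)) = 56.280 cm.

56.3 cm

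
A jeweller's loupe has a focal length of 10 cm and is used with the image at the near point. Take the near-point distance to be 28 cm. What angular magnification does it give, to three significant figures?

3.80

M = 1 + D/f = 1 + 28/10 = 3.800.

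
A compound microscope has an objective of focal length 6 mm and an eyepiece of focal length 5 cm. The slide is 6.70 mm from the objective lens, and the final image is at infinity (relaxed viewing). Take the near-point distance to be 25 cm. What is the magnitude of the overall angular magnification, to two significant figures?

Convert to cm: f_obj = 6 mm = 0.6 cm; d_o = 6.70 mm = 0.67 cm.
Objective: 1/d_i = 1/f_obj - 1/d_o = 1/0.6 - 1/0.67 = 0.17413 cm^-1, so d_i = 5.743 cm.
m_obj = -d_i/d_o = -5.743/0.67 = -8.571.
Eyepiece angular magnification (image at infinity): M_eye = D/f_e = 25/5 = 5.000.
Overall M = m_obj x M_eye = (-8.571)(5.000) = -42.86.
|M| = 42.86.

43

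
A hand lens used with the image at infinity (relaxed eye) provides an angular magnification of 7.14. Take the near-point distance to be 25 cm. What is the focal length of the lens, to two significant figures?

For the image at infinity, M = D/f.
f = D/M = 25/7.14 = 3.501 cm.

3.5 cm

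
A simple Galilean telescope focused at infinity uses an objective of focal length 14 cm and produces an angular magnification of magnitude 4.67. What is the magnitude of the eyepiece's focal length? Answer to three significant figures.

3.00 cm

|M| = f_obj/|f_eye|, so |f_eye| = f_obj/|M| = 14/4.67 = 2.998 cm.
(The eyepiece is diverging, so its signed focal length is -2.998 cm.)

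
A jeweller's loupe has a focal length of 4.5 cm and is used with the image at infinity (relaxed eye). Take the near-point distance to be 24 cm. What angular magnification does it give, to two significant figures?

M = D/f = 24/4.5 = 5.333.

5.3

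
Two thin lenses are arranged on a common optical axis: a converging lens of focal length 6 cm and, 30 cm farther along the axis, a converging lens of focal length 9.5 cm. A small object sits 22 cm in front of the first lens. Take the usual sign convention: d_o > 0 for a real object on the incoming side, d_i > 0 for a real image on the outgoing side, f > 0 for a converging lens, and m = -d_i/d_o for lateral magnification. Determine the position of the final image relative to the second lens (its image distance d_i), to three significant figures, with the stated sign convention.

16.9 cm

Applying the thin-lens equation to the first lens, 1/6 = 1/22 + 1/d_i1, which gives d_i1 = 8.250 cm.
The intermediate image is 8.250 cm to the right of lens 1, so d_o2 = L - d_i1 = 30 - 8.250 = 21.750 cm.
Applying the thin-lens equation again with f_2 = 9.5 cm and d_o2 = 21.750 cm gives d_i2 = 16.867 cm.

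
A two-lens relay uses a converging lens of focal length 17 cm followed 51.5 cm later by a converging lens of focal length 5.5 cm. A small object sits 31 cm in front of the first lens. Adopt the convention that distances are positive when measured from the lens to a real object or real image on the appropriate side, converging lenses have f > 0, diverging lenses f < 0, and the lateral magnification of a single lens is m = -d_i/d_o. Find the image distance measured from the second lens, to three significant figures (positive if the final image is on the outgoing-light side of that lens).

9.12 cm

First lens: d_i1 = 1/(1/17 - 1/31) = 37.643 cm.
Object distance for lens 2: d_o2 = 51.5 - 37.643 = 13.857 cm.
Second lens: d_i2 = 1/(1/5.5 - 1/(13.857)) = 9.120 cm.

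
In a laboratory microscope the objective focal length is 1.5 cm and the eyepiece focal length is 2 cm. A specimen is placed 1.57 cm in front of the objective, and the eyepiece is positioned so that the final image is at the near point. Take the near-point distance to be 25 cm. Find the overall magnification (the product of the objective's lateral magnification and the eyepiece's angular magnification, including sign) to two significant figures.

-290

Objective: 1/d_i = 1/f_obj - 1/d_o = 1/1.5 - 1/1.57 = 0.02972 cm^-1, so d_i = 33.643 cm.
m_obj = -d_i/d_o = -33.643/1.57 = -21.429.
Eyepiece angular magnification (image at near point): M_eye = 1 + D/f_e = 1 + 25/2 = 13.500.
Overall M = m_obj x M_eye = (-21.429)(13.500) = -289.29.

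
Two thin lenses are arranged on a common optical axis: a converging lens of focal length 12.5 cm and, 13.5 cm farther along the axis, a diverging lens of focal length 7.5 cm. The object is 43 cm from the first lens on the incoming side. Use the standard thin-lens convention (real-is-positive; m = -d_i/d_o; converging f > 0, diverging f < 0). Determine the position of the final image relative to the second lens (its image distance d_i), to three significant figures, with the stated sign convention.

9.16 cm

Applying the thin-lens equation to the first lens, 1/12.5 = 1/43 + 1/d_i1, which gives d_i1 = 17.623 cm.
This image would form 17.623 cm past lens 1, i.e. 4.123 cm beyond lens 2, so it is a virtual object for lens 2: d_o2 = 13.5 - 17.623 = -4.123 cm.
Applying the thin-lens equation again with f_2 = -7.5 cm and d_o2 = -4.123 cm gives d_i2 = 9.157 cm.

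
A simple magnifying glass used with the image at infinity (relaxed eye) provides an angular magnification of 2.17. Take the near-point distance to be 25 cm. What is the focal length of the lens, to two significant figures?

12 cm

For the image at infinity, M = D/f.
f = D/M = 25/2.17 = 11.521 cm.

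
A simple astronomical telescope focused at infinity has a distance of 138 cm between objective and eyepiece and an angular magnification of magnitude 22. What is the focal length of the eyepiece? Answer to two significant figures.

In normal adjustment the tube length equals f_obj + f_eye and |M| = f_obj/f_eye.
So f_obj = 22 f_eye and 22 f_eye + f_eye = 138 cm, giving f_eye = 138/23 = 6.000 cm and f_obj = 132.000 cm.

6.0 cm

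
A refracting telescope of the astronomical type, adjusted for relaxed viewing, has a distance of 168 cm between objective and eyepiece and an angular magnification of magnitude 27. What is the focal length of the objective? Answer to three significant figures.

In normal adjustment the tube length equals f_obj + f_eye and |M| = f_obj/f_eye.
So f_obj = 27 f_eye and 27 f_eye + f_eye = 168 cm, giving f_eye = 168/28 = 6.000 cm and f_obj = 162.000 cm.

162 cm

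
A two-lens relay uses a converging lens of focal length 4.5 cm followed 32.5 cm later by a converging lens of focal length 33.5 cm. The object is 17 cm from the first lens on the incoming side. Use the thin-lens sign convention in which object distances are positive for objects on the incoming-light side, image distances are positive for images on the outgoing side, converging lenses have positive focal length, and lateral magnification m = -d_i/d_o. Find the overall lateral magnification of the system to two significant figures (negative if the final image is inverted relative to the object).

-1.7

Lens 1: 1/d_i1 = 1/f_1 - 1/d_o1 = 1/4.5 - 1/17 = 0.16340 cm^-1, so d_i1 = 6.120 cm.
m_1 = -(6.120)/17 = -0.3600.
The intermediate image is 6.120 cm to the right of lens 1, so d_o2 = L - d_i1 = 32.5 - 6.120 = 26.380 cm.
Lens 2: 1/d_i2 = 1/f_2 - 1/d_o2 = 1/33.5 - 1/(26.380) = -0.00806 cm^-1, so d_i2 = -124.119 cm.
m_2 = -(-124.119)/(26.380) = 4.7051.
The system's lateral magnification is m_1 m_2 = (-0.3600)(4.7051) = -1.6938.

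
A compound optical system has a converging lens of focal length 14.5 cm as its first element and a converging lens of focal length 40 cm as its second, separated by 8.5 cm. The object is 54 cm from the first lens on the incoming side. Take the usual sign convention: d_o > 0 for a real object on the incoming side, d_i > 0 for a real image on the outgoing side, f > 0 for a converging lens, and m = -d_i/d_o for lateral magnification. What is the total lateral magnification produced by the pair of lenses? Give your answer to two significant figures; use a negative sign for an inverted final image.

-0.29

Lens 1: 1/d_i1 = 1/f_1 - 1/d_o1 = 1/14.5 - 1/54 = 0.05045 cm^-1, so d_i1 = 19.823 cm.
m_1 = -(19.823)/54 = -0.3671.
Since 19.823 cm > 8.5 cm, the first image lies past the second lens and serves as a virtual object: d_o2 = L - d_i1 = -11.323 cm.
Lens 2: 1/d_i2 = 1/f_2 - 1/d_o2 = 1/40 - 1/(-11.323) = 0.11332 cm^-1, so d_i2 = 8.825 cm.
m_2 = -(8.825)/(-11.323) = 0.7794.
The system's lateral magnification is m_1 m_2 = (-0.3671)(0.7794) = -0.2861.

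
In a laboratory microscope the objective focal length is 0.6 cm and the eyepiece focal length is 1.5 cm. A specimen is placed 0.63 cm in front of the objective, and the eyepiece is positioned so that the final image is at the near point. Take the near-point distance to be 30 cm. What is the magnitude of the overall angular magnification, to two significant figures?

420

Objective: 1/d_i = 1/f_obj - 1/d_o = 1/0.6 - 1/0.63 = 0.07937 cm^-1, so d_i = 12.600 cm.
m_obj = -d_i/d_o = -12.600/0.63 = -20.000.
Eyepiece angular magnification (image at near point): M_eye = 1 + D/f_e = 1 + 30/1.5 = 21.000.
Overall M = m_obj x M_eye = (-20.000)(21.000) = -420.00.
|M| = 420.00.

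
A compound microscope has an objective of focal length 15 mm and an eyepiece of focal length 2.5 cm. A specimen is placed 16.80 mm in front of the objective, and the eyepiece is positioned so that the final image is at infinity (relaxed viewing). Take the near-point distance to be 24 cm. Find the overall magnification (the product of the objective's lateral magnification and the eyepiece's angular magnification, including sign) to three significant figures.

-80.0

Convert to cm: f_obj = 15 mm = 1.5 cm; d_o = 16.80 mm = 1.68 cm.
Objective: 1/d_i = 1/f_obj - 1/d_o = 1/1.5 - 1/1.68 = 0.07143 cm^-1, so d_i = 14.000 cm.
m_obj = -d_i/d_o = -14.000/1.68 = -8.333.
Eyepiece angular magnification (image at infinity): M_eye = D/f_e = 24/2.5 = 9.600.
Overall M = m_obj x M_eye = (-8.333)(9.600) = -80.00.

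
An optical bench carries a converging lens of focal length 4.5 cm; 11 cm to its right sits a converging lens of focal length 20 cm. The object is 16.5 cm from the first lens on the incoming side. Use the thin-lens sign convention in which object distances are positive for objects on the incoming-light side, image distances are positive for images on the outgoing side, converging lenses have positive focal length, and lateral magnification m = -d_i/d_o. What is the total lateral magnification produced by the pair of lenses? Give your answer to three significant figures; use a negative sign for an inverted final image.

Applying the thin-lens equation to the first lens, 1/4.5 = 1/16.5 + 1/d_i1, which gives d_i1 = 6.188 cm.
Its lateral magnification is m_1 = -d_i1/d_o1 = -(6.188)/16.5 = -0.3750.
That image sits 4.812 cm in front of the second lens, so d_o2 = 4.812 cm.
Applying the thin-lens equation again with f_2 = 20 cm and d_o2 = 4.812 cm gives d_i2 = -6.337 cm.
m_2 = -(-6.337)/(4.812) = 1.3169.
Total m = m_1 x m_2 = (-0.3750)(1.3169) = -0.4938.

-0.494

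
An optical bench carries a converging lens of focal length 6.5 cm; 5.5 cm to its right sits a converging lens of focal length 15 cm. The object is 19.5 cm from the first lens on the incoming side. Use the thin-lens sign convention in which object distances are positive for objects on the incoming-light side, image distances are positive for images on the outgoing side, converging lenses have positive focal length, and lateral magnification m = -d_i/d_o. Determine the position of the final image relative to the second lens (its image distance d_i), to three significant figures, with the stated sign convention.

Lens 1: 1/d_i1 = 1/f_1 - 1/d_o1 = 1/6.5 - 1/19.5 = 0.10256 cm^-1, so d_i1 = 9.750 cm.
This image would form 9.750 cm past lens 1, i.e. 4.250 cm beyond lens 2, so it is a virtual object for lens 2: d_o2 = 5.5 - 9.750 = -4.250 cm.
Lens 2: 1/d_i2 = 1/f_2 - 1/d_o2 = 1/15 - 1/(-4.250) = 0.30196 cm^-1, so d_i2 = 3.312 cm.

3.31 cm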